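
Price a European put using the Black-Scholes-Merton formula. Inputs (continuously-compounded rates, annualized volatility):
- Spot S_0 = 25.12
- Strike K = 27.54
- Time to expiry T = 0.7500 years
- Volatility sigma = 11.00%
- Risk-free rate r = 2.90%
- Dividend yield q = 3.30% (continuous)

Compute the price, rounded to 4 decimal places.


d1 = (ln(S/K) + (r - q + 0.5*sigma^2) * T) / (sigma * sqrt(T)) = -0.94934914
d2 = d1 - sigma * sqrt(T) = -1.04461193
exp(-rT) = 0.97848483; exp(-qT) = 0.97555377
P = K * exp(-rT) * N(-d2) - S_0 * exp(-qT) * N(-d1)
N(-d1) = 0.82877847; N(-d2) = 0.85189882
P = 27.5400 * 0.97848483 * 0.85189882 - 25.1200 * 0.97555377 * 0.82877847 = 2.6465

Answer: Price = 2.6465


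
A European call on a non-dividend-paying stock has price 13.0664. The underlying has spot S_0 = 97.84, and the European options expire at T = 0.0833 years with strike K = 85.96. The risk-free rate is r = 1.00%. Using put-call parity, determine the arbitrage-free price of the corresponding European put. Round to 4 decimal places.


Put-call parity: C - P = S_0 * exp(-qT) - K * exp(-rT).
S_0 * exp(-qT) = 97.8400 * 1.00000000 = 97.84000000
K * exp(-rT) = 85.9600 * 0.99916735 = 85.88842514
P = C - S*exp(-qT) + K*exp(-rT)
P = 13.0664 - 97.84000000 + 85.88842514 = 1.1148

Answer: Put price = 1.1148


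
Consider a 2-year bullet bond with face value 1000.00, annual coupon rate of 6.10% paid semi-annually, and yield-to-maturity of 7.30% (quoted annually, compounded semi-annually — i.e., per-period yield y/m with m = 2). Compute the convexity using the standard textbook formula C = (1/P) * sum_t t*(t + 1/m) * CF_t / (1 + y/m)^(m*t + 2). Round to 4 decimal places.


Answer: Convexity = 4.3813

Derivation:
Coupon per period c = face * coupon_rate / m = 30.500000
Periods per year m = 2; per-period yield y/m = 0.036500
Number of cashflows N = 4
Cashflows (t years, CF_t, discount factor 1/(1+y/m)^(m*t), PV):
  t = 0.5000: CF_t = 30.500000, DF = 0.964785, PV = 29.425953
  t = 1.0000: CF_t = 30.500000, DF = 0.930811, PV = 28.389728
  t = 1.5000: CF_t = 30.500000, DF = 0.898033, PV = 27.389993
  t = 2.0000: CF_t = 1030.500000, DF = 0.866409, PV = 892.834103
Price P = sum_t PV_t = 978.039776
Convexity numerator sum_t t*(t + 1/m) * CF_t / (1+y/m)^(m*t + 2):
  t = 0.5000: term = 13.694996
  t = 1.0000: term = 39.638195
  t = 1.5000: term = 76.484699
  t = 2.0000: term = 4155.297875
Convexity = (1/P) * sum = 4285.115766 / 978.039776 = 4.381331


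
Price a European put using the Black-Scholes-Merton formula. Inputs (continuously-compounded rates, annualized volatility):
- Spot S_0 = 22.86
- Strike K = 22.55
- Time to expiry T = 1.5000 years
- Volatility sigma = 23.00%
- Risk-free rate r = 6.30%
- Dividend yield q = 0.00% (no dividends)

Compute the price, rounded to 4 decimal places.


d1 = (ln(S/K) + (r - q + 0.5*sigma^2) * T) / (sigma * sqrt(T)) = 0.52478931
d2 = d1 - sigma * sqrt(T) = 0.24309799
exp(-rT) = 0.90982773; exp(-qT) = 1.00000000
P = K * exp(-rT) * N(-d2) - S_0 * exp(-qT) * N(-d1)
N(-d1) = 0.29986483; N(-d2) = 0.40396475
P = 22.5500 * 0.90982773 * 0.40396475 - 22.8600 * 1.00000000 * 0.29986483 = 1.4331

Answer: Price = 1.4331


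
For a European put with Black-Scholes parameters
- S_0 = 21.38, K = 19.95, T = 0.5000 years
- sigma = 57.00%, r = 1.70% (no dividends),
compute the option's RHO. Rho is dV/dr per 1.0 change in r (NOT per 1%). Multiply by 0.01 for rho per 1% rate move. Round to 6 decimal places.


Answer: Rho = -4.979532

Derivation:
d1 = 0.3943714701; d2 = -0.0086793952
phi(d1) = 0.3690943556; exp(-qT) = 1.0000000000; exp(-rT) = 0.9915360229
N(-d2) = 0.5034625342
Rho = -K*T*exp(-rT)*N(-d2) = -19.9500 * 0.5000 * 0.9915360229 * 0.5034625342 = -4.979532


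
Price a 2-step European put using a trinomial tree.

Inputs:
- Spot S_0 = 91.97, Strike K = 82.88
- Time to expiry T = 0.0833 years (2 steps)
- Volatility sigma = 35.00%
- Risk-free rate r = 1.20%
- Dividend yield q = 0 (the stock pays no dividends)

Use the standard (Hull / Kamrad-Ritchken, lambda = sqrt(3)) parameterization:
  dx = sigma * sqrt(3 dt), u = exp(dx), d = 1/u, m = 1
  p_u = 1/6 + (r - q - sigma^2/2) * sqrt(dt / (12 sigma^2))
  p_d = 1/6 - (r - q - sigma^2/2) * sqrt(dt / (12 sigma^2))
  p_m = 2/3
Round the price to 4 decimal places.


Answer: Price = V(0,0) = 0.7143

Derivation:
dt = T/N = 0.041650; dx = sigma*sqrt(3*dt) = 0.123719
u = exp(dx) = 1.131698; d = 1/u = 0.883628
p_u = 0.158377, p_m = 0.666667, p_d = 0.174957
Discount per step: exp(-r*dt) = 0.999500
Stock lattice S(k, j) with j the centered position index:
  k=0: S(0,+0) = 91.9700
  k=1: S(1,-1) = 81.2673; S(1,+0) = 91.9700; S(1,+1) = 104.0822
  k=2: S(2,-2) = 71.8101; S(2,-1) = 81.2673; S(2,+0) = 91.9700; S(2,+1) = 104.0822; S(2,+2) = 117.7896
Terminal payoffs V(N, j) = max(K - S_T, 0):
  V(2,-2) = 11.069941; V(2,-1) = 1.612718; V(2,+0) = 0.000000; V(2,+1) = 0.000000; V(2,+2) = 0.000000
Backward induction: V(k, j) = exp(-r*dt) * [p_u * V(k+1, j+1) + p_m * V(k+1, j) + p_d * V(k+1, j-1)]
  V(1,-1) = exp(-r*dt) * [p_u*0.000000 + p_m*1.612718 + p_d*11.069941] = 3.010400
  V(1,+0) = exp(-r*dt) * [p_u*0.000000 + p_m*0.000000 + p_d*1.612718] = 0.282015
  V(1,+1) = exp(-r*dt) * [p_u*0.000000 + p_m*0.000000 + p_d*0.000000] = 0.000000
  V(0,+0) = exp(-r*dt) * [p_u*0.000000 + p_m*0.282015 + p_d*3.010400] = 0.714342


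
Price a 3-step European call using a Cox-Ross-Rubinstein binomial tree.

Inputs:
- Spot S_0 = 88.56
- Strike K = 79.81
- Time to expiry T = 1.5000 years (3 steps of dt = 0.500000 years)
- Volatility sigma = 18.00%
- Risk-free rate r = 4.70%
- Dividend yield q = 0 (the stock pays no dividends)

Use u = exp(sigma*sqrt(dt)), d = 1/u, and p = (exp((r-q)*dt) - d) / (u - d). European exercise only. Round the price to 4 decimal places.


Answer: Price = V(0,0) = 16.2590

Derivation:
dt = T/N = 0.500000
u = exp(sigma*sqrt(dt)) = 1.135734; d = 1/u = 0.880488
p = (exp((r-q)*dt) - d) / (u - d) = 0.561381
Discount per step: exp(-r*dt) = 0.976774
Stock lattice S(k, i) with i counting down-moves:
  k=0: S(0,0) = 88.5600
  k=1: S(1,0) = 100.5806; S(1,1) = 77.9760
  k=2: S(2,0) = 114.2328; S(2,1) = 88.5600; S(2,2) = 68.6569
  k=3: S(3,0) = 129.7381; S(3,1) = 100.5806; S(3,2) = 77.9760; S(3,3) = 60.4516
Terminal payoffs V(N, i) = max(S_T - K, 0):
  V(3,0) = 49.928119; V(3,1) = 20.770611; V(3,2) = 0.000000; V(3,3) = 0.000000
Backward induction: V(k, i) = exp(-r*dt) * [p * V(k+1, i) + (1-p) * V(k+1, i+1)].
  V(2,0) = exp(-r*dt) * [p*49.928119 + (1-p)*20.770611] = 36.276499
  V(2,1) = exp(-r*dt) * [p*20.770611 + (1-p)*0.000000] = 11.389413
  V(2,2) = exp(-r*dt) * [p*0.000000 + (1-p)*0.000000] = 0.000000
  V(1,0) = exp(-r*dt) * [p*36.276499 + (1-p)*11.389413] = 24.771533
  V(1,1) = exp(-r*dt) * [p*11.389413 + (1-p)*0.000000] = 6.245301
  V(0,0) = exp(-r*dt) * [p*24.771533 + (1-p)*6.245301] = 16.258971


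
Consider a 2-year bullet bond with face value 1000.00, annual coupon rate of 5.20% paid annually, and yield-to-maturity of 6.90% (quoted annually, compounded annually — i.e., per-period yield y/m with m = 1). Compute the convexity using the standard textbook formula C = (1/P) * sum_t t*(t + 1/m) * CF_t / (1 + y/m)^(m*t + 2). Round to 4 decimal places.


Coupon per period c = face * coupon_rate / m = 52.000000
Periods per year m = 1; per-period yield y/m = 0.069000
Number of cashflows N = 2
Cashflows (t years, CF_t, discount factor 1/(1+y/m)^(m*t), PV):
  t = 1.0000: CF_t = 52.000000, DF = 0.935454, PV = 48.643592
  t = 2.0000: CF_t = 1052.000000, DF = 0.875074, PV = 920.577444
Price P = sum_t PV_t = 969.221036
Convexity numerator sum_t t*(t + 1/m) * CF_t / (1+y/m)^(m*t + 2):
  t = 1.0000: term = 85.133448
  t = 2.0000: term = 4833.438192
Convexity = (1/P) * sum = 4918.571640 / 969.221036 = 5.074768

Answer: Convexity = 5.0748


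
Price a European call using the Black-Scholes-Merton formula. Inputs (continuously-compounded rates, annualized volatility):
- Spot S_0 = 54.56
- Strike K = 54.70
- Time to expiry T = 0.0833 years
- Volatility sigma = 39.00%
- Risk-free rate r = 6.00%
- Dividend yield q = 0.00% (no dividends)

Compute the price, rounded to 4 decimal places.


d1 = (ln(S/K) + (r - q + 0.5*sigma^2) * T) / (sigma * sqrt(T)) = 0.07791585
d2 = d1 - sigma * sqrt(T) = -0.03464493
exp(-rT) = 0.99501447; exp(-qT) = 1.00000000
C = S_0 * exp(-qT) * N(d1) - K * exp(-rT) * N(d2)
N(d1) = 0.53105250; N(d2) = 0.48618144
C = 54.5600 * 1.00000000 * 0.53105250 - 54.7000 * 0.99501447 * 0.48618144 = 2.5127

Answer: Price = 2.5127


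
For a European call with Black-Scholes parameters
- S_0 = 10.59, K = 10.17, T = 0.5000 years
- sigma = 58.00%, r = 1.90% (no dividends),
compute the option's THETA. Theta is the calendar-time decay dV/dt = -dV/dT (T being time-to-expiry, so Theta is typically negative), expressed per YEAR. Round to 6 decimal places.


d1 = 0.3268977802; d2 = -0.0832241529
phi(d1) = 0.3781858216; exp(-qT) = 1.0000000000; exp(-rT) = 0.9905449824
Theta = -S*exp(-qT)*phi(d1)*sigma/(2*sqrt(T)) - r*K*exp(-rT)*N(d2) + q*S*exp(-qT)*N(d1)
N(d1) = 0.6281274000; N(d2) = 0.4668366541; sqrt(T) = 0.7071067812
Term 1 = -10.5900 * 1.0000000000 * 0.3781858216 * 0.5800 / (2 * 0.7071067812) = -1.6425333593
Term 2 = -0.0190 * 10.1700 * 0.9905449824 * 0.4668366541 = -0.0893539393
Term 3 = 0 (no dividend yield, q = 0)
Theta = -1.6425333593 + (-0.0893539393) + (0.0000000000) = -1.731887

Answer: Theta = -1.731887


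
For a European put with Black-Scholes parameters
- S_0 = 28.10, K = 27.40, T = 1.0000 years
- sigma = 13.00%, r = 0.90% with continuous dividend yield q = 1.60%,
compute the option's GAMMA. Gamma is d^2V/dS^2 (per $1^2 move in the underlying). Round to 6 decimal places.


d1 = 0.2052043304; d2 = 0.0752043304
phi(d1) = 0.3906305925; exp(-qT) = 0.9841273201; exp(-rT) = 0.9910403788
Gamma = exp(-qT) * phi(d1) / (S * sigma * sqrt(T)) = 0.9841273201 * 0.3906305925 / (28.1000 * 0.1300 * 1.0000000000) = 0.105237

Answer: Gamma = 0.105237


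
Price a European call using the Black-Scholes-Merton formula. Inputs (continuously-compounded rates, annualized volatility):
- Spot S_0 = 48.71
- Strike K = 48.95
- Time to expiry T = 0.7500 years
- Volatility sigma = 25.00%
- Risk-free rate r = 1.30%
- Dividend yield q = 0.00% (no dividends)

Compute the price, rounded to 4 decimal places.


Answer: Price = 4.3074

Derivation:
d1 = (ln(S/K) + (r - q + 0.5*sigma^2) * T) / (sigma * sqrt(T)) = 0.13058499
d2 = d1 - sigma * sqrt(T) = -0.08592136
exp(-rT) = 0.99029738; exp(-qT) = 1.00000000
C = S_0 * exp(-qT) * N(d1) - K * exp(-rT) * N(d2)
N(d1) = 0.55194819; N(d2) = 0.46576446
C = 48.7100 * 1.00000000 * 0.55194819 - 48.9500 * 0.99029738 * 0.46576446 = 4.3074


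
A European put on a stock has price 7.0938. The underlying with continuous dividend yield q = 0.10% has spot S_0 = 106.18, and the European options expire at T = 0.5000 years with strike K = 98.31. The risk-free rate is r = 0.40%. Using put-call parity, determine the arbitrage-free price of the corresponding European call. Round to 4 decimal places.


Put-call parity: C - P = S_0 * exp(-qT) - K * exp(-rT).
S_0 * exp(-qT) = 106.1800 * 0.99950012 = 106.12692327
K * exp(-rT) = 98.3100 * 0.99800200 = 98.11357649
C = P + S*exp(-qT) - K*exp(-rT)
C = 7.0938 + 106.12692327 - 98.11357649 = 15.1071

Answer: Call price = 15.1071


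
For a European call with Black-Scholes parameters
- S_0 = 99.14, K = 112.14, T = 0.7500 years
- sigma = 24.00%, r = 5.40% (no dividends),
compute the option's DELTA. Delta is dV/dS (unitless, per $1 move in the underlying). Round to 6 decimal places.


d1 = -0.2940401528; d2 = -0.5018862498
phi(d1) = 0.3820635439; exp(-qT) = 1.0000000000; exp(-rT) = 0.9603091645
N(d1) = 0.3843636107
Delta = exp(-qT) * N(d1) = 1.0000000000 * 0.3843636107 = 0.384364

Answer: Delta = 0.384364


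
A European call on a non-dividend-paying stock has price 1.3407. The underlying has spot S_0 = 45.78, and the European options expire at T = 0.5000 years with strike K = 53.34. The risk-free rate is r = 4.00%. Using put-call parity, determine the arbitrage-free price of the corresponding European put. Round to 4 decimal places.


Put-call parity: C - P = S_0 * exp(-qT) - K * exp(-rT).
S_0 * exp(-qT) = 45.7800 * 1.00000000 = 45.78000000
K * exp(-rT) = 53.3400 * 0.98019867 = 52.28379723
P = C - S*exp(-qT) + K*exp(-rT)
P = 1.3407 - 45.78000000 + 52.28379723 = 7.8445

Answer: Put price = 7.8445


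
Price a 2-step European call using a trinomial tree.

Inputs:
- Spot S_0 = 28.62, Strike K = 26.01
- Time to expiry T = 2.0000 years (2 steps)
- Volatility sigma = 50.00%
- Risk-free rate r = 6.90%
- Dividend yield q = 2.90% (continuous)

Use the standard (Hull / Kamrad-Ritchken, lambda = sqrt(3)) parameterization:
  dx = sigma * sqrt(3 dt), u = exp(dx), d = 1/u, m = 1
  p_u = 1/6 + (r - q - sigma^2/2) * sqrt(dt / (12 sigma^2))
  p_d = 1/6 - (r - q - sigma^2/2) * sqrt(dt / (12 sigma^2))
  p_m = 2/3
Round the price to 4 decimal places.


Answer: Price = V(0,0) = 8.5018

Derivation:
dt = T/N = 1.000000; dx = sigma*sqrt(3*dt) = 0.866025
u = exp(dx) = 2.377443; d = 1/u = 0.420620
p_u = 0.117592, p_m = 0.666667, p_d = 0.215741
Discount per step: exp(-r*dt) = 0.933327
Stock lattice S(k, j) with j the centered position index:
  k=0: S(0,+0) = 28.6200
  k=1: S(1,-1) = 12.0381; S(1,+0) = 28.6200; S(1,+1) = 68.0424
  k=2: S(2,-2) = 5.0635; S(2,-1) = 12.0381; S(2,+0) = 28.6200; S(2,+1) = 68.0424; S(2,+2) = 161.7669
Terminal payoffs V(N, j) = max(S_T - K, 0):
  V(2,-2) = 0.000000; V(2,-1) = 0.000000; V(2,+0) = 2.610000; V(2,+1) = 42.032409; V(2,+2) = 135.756928
Backward induction: V(k, j) = exp(-r*dt) * [p_u * V(k+1, j+1) + p_m * V(k+1, j) + p_d * V(k+1, j-1)]
  V(1,-1) = exp(-r*dt) * [p_u*2.610000 + p_m*0.000000 + p_d*0.000000] = 0.286452
  V(1,+0) = exp(-r*dt) * [p_u*42.032409 + p_m*2.610000 + p_d*0.000000] = 6.237115
  V(1,+1) = exp(-r*dt) * [p_u*135.756928 + p_m*42.032409 + p_d*2.610000] = 41.578402
  V(0,+0) = exp(-r*dt) * [p_u*41.578402 + p_m*6.237115 + p_d*0.286452] = 8.501821


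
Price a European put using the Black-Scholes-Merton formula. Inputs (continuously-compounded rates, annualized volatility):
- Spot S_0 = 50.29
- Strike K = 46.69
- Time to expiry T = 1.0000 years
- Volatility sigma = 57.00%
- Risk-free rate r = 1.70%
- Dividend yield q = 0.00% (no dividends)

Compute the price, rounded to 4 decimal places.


d1 = (ln(S/K) + (r - q + 0.5*sigma^2) * T) / (sigma * sqrt(T)) = 0.44513376
d2 = d1 - sigma * sqrt(T) = -0.12486624
exp(-rT) = 0.98314368; exp(-qT) = 1.00000000
P = K * exp(-rT) * N(-d2) - S_0 * exp(-qT) * N(-d1)
N(-d1) = 0.32811155; N(-d2) = 0.54968528
P = 46.6900 * 0.98314368 * 0.54968528 - 50.2900 * 1.00000000 * 0.32811155 = 8.7315

Answer: Price = 8.7315


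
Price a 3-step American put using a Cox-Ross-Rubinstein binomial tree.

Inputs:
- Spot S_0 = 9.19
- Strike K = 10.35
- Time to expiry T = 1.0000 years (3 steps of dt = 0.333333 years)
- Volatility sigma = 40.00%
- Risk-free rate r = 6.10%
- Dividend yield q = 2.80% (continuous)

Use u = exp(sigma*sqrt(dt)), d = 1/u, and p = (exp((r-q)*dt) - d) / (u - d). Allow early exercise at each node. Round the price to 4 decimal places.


Answer: Price = V(0,0) = 2.0107

Derivation:
dt = T/N = 0.333333
u = exp(sigma*sqrt(dt)) = 1.259784; d = 1/u = 0.793787
p = (exp((r-q)*dt) - d) / (u - d) = 0.466256
Discount per step: exp(-r*dt) = 0.979872
Stock lattice S(k, i) with i counting down-moves:
  k=0: S(0,0) = 9.1900
  k=1: S(1,0) = 11.5774; S(1,1) = 7.2949
  k=2: S(2,0) = 14.5850; S(2,1) = 9.1900; S(2,2) = 5.7906
  k=3: S(3,0) = 18.3740; S(3,1) = 11.5774; S(3,2) = 7.2949; S(3,3) = 4.5965
Terminal payoffs V(N, i) = max(K - S_T, 0):
  V(3,0) = 0.000000; V(3,1) = 0.000000; V(3,2) = 3.055097; V(3,3) = 5.753498
Backward induction: V(k, i) = exp(-r*dt) * [p * V(k+1, i) + (1-p) * V(k+1, i+1)]; then take max(V_cont, immediate exercise) for American.
  V(2,0) = exp(-r*dt) * [p*0.000000 + (1-p)*0.000000] = 0.000000; exercise = 0.000000; V(2,0) = max -> 0.000000
  V(2,1) = exp(-r*dt) * [p*0.000000 + (1-p)*3.055097] = 1.597819; exercise = 1.160000; V(2,1) = max -> 1.597819
  V(2,2) = exp(-r*dt) * [p*3.055097 + (1-p)*5.753498] = 4.404870; exercise = 4.559401; V(2,2) = max -> 4.559401
  V(1,0) = exp(-r*dt) * [p*0.000000 + (1-p)*1.597819] = 0.835661; exercise = 0.000000; V(1,0) = max -> 0.835661
  V(1,1) = exp(-r*dt) * [p*1.597819 + (1-p)*4.559401] = 3.114568; exercise = 3.055097; V(1,1) = max -> 3.114568
  V(0,0) = exp(-r*dt) * [p*0.835661 + (1-p)*3.114568] = 2.010711; exercise = 1.160000; V(0,0) = max -> 2.010711


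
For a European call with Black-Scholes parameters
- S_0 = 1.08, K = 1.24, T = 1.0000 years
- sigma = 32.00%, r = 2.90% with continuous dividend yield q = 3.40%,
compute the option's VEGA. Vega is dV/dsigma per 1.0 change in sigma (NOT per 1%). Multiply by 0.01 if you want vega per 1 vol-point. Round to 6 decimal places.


d1 = -0.2873448078; d2 = -0.6073448078
phi(d1) = 0.3828078731; exp(-qT) = 0.9665715046; exp(-rT) = 0.9714164645
Vega = S * exp(-qT) * phi(d1) * sqrt(T) = 1.0800 * 0.9665715046 * 0.3828078731 * 1.0000000000 = 0.399612

Answer: Vega = 0.399612


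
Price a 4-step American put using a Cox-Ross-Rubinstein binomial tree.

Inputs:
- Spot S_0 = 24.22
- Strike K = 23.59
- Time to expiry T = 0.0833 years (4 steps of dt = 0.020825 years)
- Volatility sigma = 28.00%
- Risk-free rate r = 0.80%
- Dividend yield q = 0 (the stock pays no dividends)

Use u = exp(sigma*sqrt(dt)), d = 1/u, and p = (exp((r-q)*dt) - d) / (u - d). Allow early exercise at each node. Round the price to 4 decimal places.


dt = T/N = 0.020825
u = exp(sigma*sqrt(dt)) = 1.041234; d = 1/u = 0.960399
p = (exp((r-q)*dt) - d) / (u - d) = 0.491961
Discount per step: exp(-r*dt) = 0.999833
Stock lattice S(k, i) with i counting down-moves:
  k=0: S(0,0) = 24.2200
  k=1: S(1,0) = 25.2187; S(1,1) = 23.2609
  k=2: S(2,0) = 26.2585; S(2,1) = 24.2200; S(2,2) = 22.3397
  k=3: S(3,0) = 27.3413; S(3,1) = 25.2187; S(3,2) = 23.2609; S(3,3) = 21.4550
  k=4: S(4,0) = 28.4687; S(4,1) = 26.2585; S(4,2) = 24.2200; S(4,3) = 22.3397; S(4,4) = 20.6054
Terminal payoffs V(N, i) = max(K - S_T, 0):
  V(4,0) = 0.000000; V(4,1) = 0.000000; V(4,2) = 0.000000; V(4,3) = 1.250289; V(4,4) = 2.984604
Backward induction: V(k, i) = exp(-r*dt) * [p * V(k+1, i) + (1-p) * V(k+1, i+1)]; then take max(V_cont, immediate exercise) for American.
  V(3,0) = exp(-r*dt) * [p*0.000000 + (1-p)*0.000000] = 0.000000; exercise = 0.000000; V(3,0) = max -> 0.000000
  V(3,1) = exp(-r*dt) * [p*0.000000 + (1-p)*0.000000] = 0.000000; exercise = 0.000000; V(3,1) = max -> 0.000000
  V(3,2) = exp(-r*dt) * [p*0.000000 + (1-p)*1.250289] = 0.635090; exercise = 0.329136; V(3,2) = max -> 0.635090
  V(3,3) = exp(-r*dt) * [p*1.250289 + (1-p)*2.984604] = 2.131033; exercise = 2.134963; V(3,3) = max -> 2.134963
  V(2,0) = exp(-r*dt) * [p*0.000000 + (1-p)*0.000000] = 0.000000; exercise = 0.000000; V(2,0) = max -> 0.000000
  V(2,1) = exp(-r*dt) * [p*0.000000 + (1-p)*0.635090] = 0.322597; exercise = 0.000000; V(2,1) = max -> 0.322597
  V(2,2) = exp(-r*dt) * [p*0.635090 + (1-p)*2.134963] = 1.396851; exercise = 1.250289; V(2,2) = max -> 1.396851
  V(1,0) = exp(-r*dt) * [p*0.000000 + (1-p)*0.322597] = 0.163864; exercise = 0.000000; V(1,0) = max -> 0.163864
  V(1,1) = exp(-r*dt) * [p*0.322597 + (1-p)*1.396851] = 0.868215; exercise = 0.329136; V(1,1) = max -> 0.868215
  V(0,0) = exp(-r*dt) * [p*0.163864 + (1-p)*0.868215] = 0.521615; exercise = 0.000000; V(0,0) = max -> 0.521615

Answer: Price = V(0,0) = 0.5216


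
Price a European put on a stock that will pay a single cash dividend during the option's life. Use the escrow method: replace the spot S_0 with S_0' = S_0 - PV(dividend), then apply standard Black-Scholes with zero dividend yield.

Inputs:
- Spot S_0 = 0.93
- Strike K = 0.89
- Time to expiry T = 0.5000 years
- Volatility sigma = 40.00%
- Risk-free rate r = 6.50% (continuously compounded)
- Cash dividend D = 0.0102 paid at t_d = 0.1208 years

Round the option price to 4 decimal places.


PV(D) = D * exp(-r * t_d) = 0.0102 * 0.99217875 = 0.01012022
S_0' = S_0 - PV(D) = 0.9300 - 0.01012022 = 0.91987978
d1 = (ln(S_0'/K) + (r + sigma^2/2)*T) / (sigma*sqrt(T)) = 0.37307492
d2 = d1 - sigma*sqrt(T) = 0.09023220
exp(-rT) = 0.96802245
N(-d1) = 0.35454634; N(-d2) = 0.46405135
P = K * exp(-rT) * N(-d2) - S_0' * N(-d1) = 0.8900 * 0.96802245 * 0.46405135 - 0.91987978 * 0.35454634 = 0.0737

Answer: Price = 0.0737


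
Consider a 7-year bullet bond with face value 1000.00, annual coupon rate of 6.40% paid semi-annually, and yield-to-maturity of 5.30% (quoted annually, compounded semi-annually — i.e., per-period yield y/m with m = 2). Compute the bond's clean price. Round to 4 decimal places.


Coupon per period c = face * coupon_rate / m = 32.000000
Periods per year m = 2; per-period yield y/m = 0.026500
Number of cashflows N = 14
Cashflows (t years, CF_t, discount factor 1/(1+y/m)^(m*t), PV):
  t = 0.5000: CF_t = 32.000000, DF = 0.974184, PV = 31.173892
  t = 1.0000: CF_t = 32.000000, DF = 0.949035, PV = 30.369110
  t = 1.5000: CF_t = 32.000000, DF = 0.924535, PV = 29.585105
  t = 2.0000: CF_t = 32.000000, DF = 0.900667, PV = 28.821340
  t = 2.5000: CF_t = 32.000000, DF = 0.877415, PV = 28.077291
  t = 3.0000: CF_t = 32.000000, DF = 0.854764, PV = 27.352451
  t = 3.5000: CF_t = 32.000000, DF = 0.832698, PV = 26.646324
  t = 4.0000: CF_t = 32.000000, DF = 0.811201, PV = 25.958426
  t = 4.5000: CF_t = 32.000000, DF = 0.790259, PV = 25.288286
  t = 5.0000: CF_t = 32.000000, DF = 0.769858, PV = 24.635447
  t = 5.5000: CF_t = 32.000000, DF = 0.749983, PV = 23.999461
  t = 6.0000: CF_t = 32.000000, DF = 0.730622, PV = 23.379894
  t = 6.5000: CF_t = 32.000000, DF = 0.711760, PV = 22.776321
  t = 7.0000: CF_t = 1032.000000, DF = 0.693385, PV = 715.573659
Price P = sum_t PV_t = 1063.637007

Answer: Price = 1063.6370


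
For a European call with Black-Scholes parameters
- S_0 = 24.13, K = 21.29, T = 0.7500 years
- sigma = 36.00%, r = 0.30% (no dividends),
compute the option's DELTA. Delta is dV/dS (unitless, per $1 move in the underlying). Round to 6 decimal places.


Answer: Delta = 0.713875

Derivation:
d1 = 0.5647396587; d2 = 0.2529705133
phi(d1) = 0.3401379616; exp(-qT) = 1.0000000000; exp(-rT) = 0.9977525294
N(d1) = 0.7138745724
Delta = exp(-qT) * N(d1) = 1.0000000000 * 0.7138745724 = 0.713875


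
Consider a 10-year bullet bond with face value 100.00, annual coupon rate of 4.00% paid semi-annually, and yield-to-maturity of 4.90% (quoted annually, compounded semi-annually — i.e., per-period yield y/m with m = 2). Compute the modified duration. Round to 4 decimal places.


Coupon per period c = face * coupon_rate / m = 2.000000
Periods per year m = 2; per-period yield y/m = 0.024500
Number of cashflows N = 20
Cashflows (t years, CF_t, discount factor 1/(1+y/m)^(m*t), PV):
  t = 0.5000: CF_t = 2.000000, DF = 0.976086, PV = 1.952172
  t = 1.0000: CF_t = 2.000000, DF = 0.952744, PV = 1.905487
  t = 1.5000: CF_t = 2.000000, DF = 0.929960, PV = 1.859919
  t = 2.0000: CF_t = 2.000000, DF = 0.907721, PV = 1.815441
  t = 2.5000: CF_t = 2.000000, DF = 0.886013, PV = 1.772026
  t = 3.0000: CF_t = 2.000000, DF = 0.864825, PV = 1.729650
  t = 3.5000: CF_t = 2.000000, DF = 0.844143, PV = 1.688287
  t = 4.0000: CF_t = 2.000000, DF = 0.823957, PV = 1.647913
  t = 4.5000: CF_t = 2.000000, DF = 0.804252, PV = 1.608505
  t = 5.0000: CF_t = 2.000000, DF = 0.785019, PV = 1.570039
  t = 5.5000: CF_t = 2.000000, DF = 0.766246, PV = 1.532493
  t = 6.0000: CF_t = 2.000000, DF = 0.747922, PV = 1.495844
  t = 6.5000: CF_t = 2.000000, DF = 0.730036, PV = 1.460073
  t = 7.0000: CF_t = 2.000000, DF = 0.712578, PV = 1.425156
  t = 7.5000: CF_t = 2.000000, DF = 0.695538, PV = 1.391075
  t = 8.0000: CF_t = 2.000000, DF = 0.678904, PV = 1.357809
  t = 8.5000: CF_t = 2.000000, DF = 0.662669, PV = 1.325338
  t = 9.0000: CF_t = 2.000000, DF = 0.646822, PV = 1.293644
  t = 9.5000: CF_t = 2.000000, DF = 0.631354, PV = 1.262707
  t = 10.0000: CF_t = 102.000000, DF = 0.616255, PV = 62.858052
Price P = sum_t PV_t = 92.951630
First compute Macaulay numerator sum_t t * PV_t:
  t * PV_t at t = 0.5000: 0.976086
  t * PV_t at t = 1.0000: 1.905487
  t * PV_t at t = 1.5000: 2.789879
  t * PV_t at t = 2.0000: 3.630882
  t * PV_t at t = 2.5000: 4.430066
  t * PV_t at t = 3.0000: 5.188950
  t * PV_t at t = 3.5000: 5.909004
  t * PV_t at t = 4.0000: 6.591652
  t * PV_t at t = 4.5000: 7.238271
  t * PV_t at t = 5.0000: 7.850194
  t * PV_t at t = 5.5000: 8.428710
  t * PV_t at t = 6.0000: 8.975067
  t * PV_t at t = 6.5000: 9.490473
  t * PV_t at t = 7.0000: 9.976095
  t * PV_t at t = 7.5000: 10.433063
  t * PV_t at t = 8.0000: 10.862470
  t * PV_t at t = 8.5000: 11.265372
  t * PV_t at t = 9.0000: 11.642793
  t * PV_t at t = 9.5000: 11.995720
  t * PV_t at t = 10.0000: 628.580519
Macaulay duration D = 768.160751 / 92.951630 = 8.264091
Modified duration = D / (1 + y/m) = 8.264091 / (1 + 0.024500) = 8.066463

Answer: Modified duration = 8.0665


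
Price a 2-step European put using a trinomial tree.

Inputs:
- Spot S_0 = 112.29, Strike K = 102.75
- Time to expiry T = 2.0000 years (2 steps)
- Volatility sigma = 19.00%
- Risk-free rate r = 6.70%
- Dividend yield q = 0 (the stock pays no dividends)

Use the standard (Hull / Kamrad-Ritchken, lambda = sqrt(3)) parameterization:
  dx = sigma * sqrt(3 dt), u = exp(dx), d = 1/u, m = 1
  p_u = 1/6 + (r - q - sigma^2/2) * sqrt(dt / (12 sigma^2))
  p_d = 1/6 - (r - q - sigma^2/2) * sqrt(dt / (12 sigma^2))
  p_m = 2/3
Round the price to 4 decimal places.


dt = T/N = 1.000000; dx = sigma*sqrt(3*dt) = 0.329090
u = exp(dx) = 1.389702; d = 1/u = 0.719579
p_u = 0.241038, p_m = 0.666667, p_d = 0.092295
Discount per step: exp(-r*dt) = 0.935195
Stock lattice S(k, j) with j the centered position index:
  k=0: S(0,+0) = 112.2900
  k=1: S(1,-1) = 80.8015; S(1,+0) = 112.2900; S(1,+1) = 156.0497
  k=2: S(2,-2) = 58.1430; S(2,-1) = 80.8015; S(2,+0) = 112.2900; S(2,+1) = 156.0497; S(2,+2) = 216.8626
Terminal payoffs V(N, j) = max(K - S_T, 0):
  V(2,-2) = 44.606999; V(2,-1) = 21.948530; V(2,+0) = 0.000000; V(2,+1) = 0.000000; V(2,+2) = 0.000000
Backward induction: V(k, j) = exp(-r*dt) * [p_u * V(k+1, j+1) + p_m * V(k+1, j) + p_d * V(k+1, j-1)]
  V(1,-1) = exp(-r*dt) * [p_u*0.000000 + p_m*21.948530 + p_d*44.606999] = 17.534301
  V(1,+0) = exp(-r*dt) * [p_u*0.000000 + p_m*0.000000 + p_d*21.948530] = 1.894459
  V(1,+1) = exp(-r*dt) * [p_u*0.000000 + p_m*0.000000 + p_d*0.000000] = 0.000000
  V(0,+0) = exp(-r*dt) * [p_u*0.000000 + p_m*1.894459 + p_d*17.534301] = 2.694576

Answer: Price = V(0,0) = 2.6946


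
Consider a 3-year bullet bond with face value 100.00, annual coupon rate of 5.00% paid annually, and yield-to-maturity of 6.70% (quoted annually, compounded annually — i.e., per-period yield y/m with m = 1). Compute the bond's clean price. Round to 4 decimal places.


Coupon per period c = face * coupon_rate / m = 5.000000
Periods per year m = 1; per-period yield y/m = 0.067000
Number of cashflows N = 3
Cashflows (t years, CF_t, discount factor 1/(1+y/m)^(m*t), PV):
  t = 1.0000: CF_t = 5.000000, DF = 0.937207, PV = 4.686036
  t = 2.0000: CF_t = 5.000000, DF = 0.878357, PV = 4.391786
  t = 3.0000: CF_t = 105.000000, DF = 0.823203, PV = 86.436275
Price P = sum_t PV_t = 95.514096

Answer: Price = 95.5141


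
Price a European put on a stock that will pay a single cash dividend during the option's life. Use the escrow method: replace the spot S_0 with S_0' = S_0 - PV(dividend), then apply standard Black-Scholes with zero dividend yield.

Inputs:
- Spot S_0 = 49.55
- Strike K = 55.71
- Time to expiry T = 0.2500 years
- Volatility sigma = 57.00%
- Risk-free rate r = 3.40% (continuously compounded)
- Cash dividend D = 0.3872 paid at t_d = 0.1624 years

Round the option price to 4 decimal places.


Answer: Price = 9.4353

Derivation:
PV(D) = D * exp(-r * t_d) = 0.3872 * 0.99449362 = 0.38506793
S_0' = S_0 - PV(D) = 49.5500 - 0.38506793 = 49.16493207
d1 = (ln(S_0'/K) + (r + sigma^2/2)*T) / (sigma*sqrt(T)) = -0.26619845
d2 = d1 - sigma*sqrt(T) = -0.55119845
exp(-rT) = 0.99153602
N(-d1) = 0.60495681; N(-d2) = 0.70925118
P = K * exp(-rT) * N(-d2) - S_0' * N(-d1) = 55.7100 * 0.99153602 * 0.70925118 - 49.16493207 * 0.60495681 = 9.4353


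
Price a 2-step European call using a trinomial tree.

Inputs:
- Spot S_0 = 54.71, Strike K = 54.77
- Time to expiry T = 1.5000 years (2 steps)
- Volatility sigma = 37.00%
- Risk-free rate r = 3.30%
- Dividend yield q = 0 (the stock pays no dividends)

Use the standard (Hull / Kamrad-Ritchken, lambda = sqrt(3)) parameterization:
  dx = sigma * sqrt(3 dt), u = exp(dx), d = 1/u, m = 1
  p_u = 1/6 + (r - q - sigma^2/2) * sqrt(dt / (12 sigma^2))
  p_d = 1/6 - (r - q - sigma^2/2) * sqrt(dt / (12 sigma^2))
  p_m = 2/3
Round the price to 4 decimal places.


Answer: Price = V(0,0) = 9.4963

Derivation:
dt = T/N = 0.750000; dx = sigma*sqrt(3*dt) = 0.555000
u = exp(dx) = 1.741941; d = 1/u = 0.574072
p_u = 0.142714, p_m = 0.666667, p_d = 0.190619
Discount per step: exp(-r*dt) = 0.975554
Stock lattice S(k, j) with j the centered position index:
  k=0: S(0,+0) = 54.7100
  k=1: S(1,-1) = 31.4075; S(1,+0) = 54.7100; S(1,+1) = 95.3016
  k=2: S(2,-2) = 18.0302; S(2,-1) = 31.4075; S(2,+0) = 54.7100; S(2,+1) = 95.3016; S(2,+2) = 166.0097
Terminal payoffs V(N, j) = max(S_T - K, 0):
  V(2,-2) = 0.000000; V(2,-1) = 0.000000; V(2,+0) = 0.000000; V(2,+1) = 40.531591; V(2,+2) = 111.239748
Backward induction: V(k, j) = exp(-r*dt) * [p_u * V(k+1, j+1) + p_m * V(k+1, j) + p_d * V(k+1, j-1)]
  V(1,-1) = exp(-r*dt) * [p_u*0.000000 + p_m*0.000000 + p_d*0.000000] = 0.000000
  V(1,+0) = exp(-r*dt) * [p_u*40.531591 + p_m*0.000000 + p_d*0.000000] = 5.643017
  V(1,+1) = exp(-r*dt) * [p_u*111.239748 + p_m*40.531591 + p_d*0.000000] = 41.847868
  V(0,+0) = exp(-r*dt) * [p_u*41.847868 + p_m*5.643017 + p_d*0.000000] = 9.496320


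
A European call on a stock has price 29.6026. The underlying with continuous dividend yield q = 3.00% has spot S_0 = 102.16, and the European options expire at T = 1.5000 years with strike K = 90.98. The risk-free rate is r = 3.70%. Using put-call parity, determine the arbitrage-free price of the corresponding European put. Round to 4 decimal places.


Answer: Put price = 18.0061

Derivation:
Put-call parity: C - P = S_0 * exp(-qT) - K * exp(-rT).
S_0 * exp(-qT) = 102.1600 * 0.95599748 = 97.66470274
K * exp(-rT) = 90.9800 * 0.94601202 = 86.06817391
P = C - S*exp(-qT) + K*exp(-rT)
P = 29.6026 - 97.66470274 + 86.06817391 = 18.0061


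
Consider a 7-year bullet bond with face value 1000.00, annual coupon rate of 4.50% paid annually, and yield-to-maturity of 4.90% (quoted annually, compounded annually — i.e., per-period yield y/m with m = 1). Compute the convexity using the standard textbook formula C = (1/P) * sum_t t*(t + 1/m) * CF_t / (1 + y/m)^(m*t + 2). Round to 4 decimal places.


Answer: Convexity = 42.6956

Derivation:
Coupon per period c = face * coupon_rate / m = 45.000000
Periods per year m = 1; per-period yield y/m = 0.049000
Number of cashflows N = 7
Cashflows (t years, CF_t, discount factor 1/(1+y/m)^(m*t), PV):
  t = 1.0000: CF_t = 45.000000, DF = 0.953289, PV = 42.897998
  t = 2.0000: CF_t = 45.000000, DF = 0.908760, PV = 40.894183
  t = 3.0000: CF_t = 45.000000, DF = 0.866310, PV = 38.983969
  t = 4.0000: CF_t = 45.000000, DF = 0.825844, PV = 37.162983
  t = 5.0000: CF_t = 45.000000, DF = 0.787268, PV = 35.427057
  t = 6.0000: CF_t = 45.000000, DF = 0.750494, PV = 33.772218
  t = 7.0000: CF_t = 1045.000000, DF = 0.715437, PV = 747.631985
Price P = sum_t PV_t = 976.770392
Convexity numerator sum_t t*(t + 1/m) * CF_t / (1+y/m)^(m*t + 2):
  t = 1.0000: term = 77.967937
  t = 2.0000: term = 222.977895
  t = 3.0000: term = 425.124681
  t = 4.0000: term = 675.444361
  t = 5.0000: term = 965.840364
  t = 6.0000: term = 1289.014785
  t = 7.0000: term = 38047.394696
Convexity = (1/P) * sum = 41703.764718 / 976.770392 = 42.695566


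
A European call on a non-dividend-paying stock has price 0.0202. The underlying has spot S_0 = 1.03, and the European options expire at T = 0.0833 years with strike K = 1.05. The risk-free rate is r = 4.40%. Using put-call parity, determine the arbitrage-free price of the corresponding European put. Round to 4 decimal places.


Put-call parity: C - P = S_0 * exp(-qT) - K * exp(-rT).
S_0 * exp(-qT) = 1.0300 * 1.00000000 = 1.03000000
K * exp(-rT) = 1.0500 * 0.99634151 = 1.04615858
P = C - S*exp(-qT) + K*exp(-rT)
P = 0.0202 - 1.03000000 + 1.04615858 = 0.0364

Answer: Put price = 0.0364


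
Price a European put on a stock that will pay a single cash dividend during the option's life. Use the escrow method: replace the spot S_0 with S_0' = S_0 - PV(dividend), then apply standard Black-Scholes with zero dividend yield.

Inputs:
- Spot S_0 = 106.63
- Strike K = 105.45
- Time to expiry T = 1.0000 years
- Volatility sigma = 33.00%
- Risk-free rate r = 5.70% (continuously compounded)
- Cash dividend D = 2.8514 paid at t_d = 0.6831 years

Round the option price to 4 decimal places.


Answer: Price = 11.3018

Derivation:
PV(D) = D * exp(-r * t_d) = 2.8514 * 0.96181159 = 2.74250957
S_0' = S_0 - PV(D) = 106.6300 - 2.74250957 = 103.88749043
d1 = (ln(S_0'/K) + (r + sigma^2/2)*T) / (sigma*sqrt(T)) = 0.29248965
d2 = d1 - sigma*sqrt(T) = -0.03751035
exp(-rT) = 0.94459407
N(-d1) = 0.38495614; N(-d2) = 0.51496096
P = K * exp(-rT) * N(-d2) - S_0' * N(-d1) = 105.4500 * 0.94459407 * 0.51496096 - 103.88749043 * 0.38495614 = 11.3018


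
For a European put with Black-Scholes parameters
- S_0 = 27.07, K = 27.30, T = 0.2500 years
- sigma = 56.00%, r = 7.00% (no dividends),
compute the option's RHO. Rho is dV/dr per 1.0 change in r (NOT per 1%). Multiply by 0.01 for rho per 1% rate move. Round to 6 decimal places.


Answer: Rho = -3.640945

Derivation:
d1 = 0.1722835766; d2 = -0.1077164234
phi(d1) = 0.3930653686; exp(-qT) = 1.0000000000; exp(-rT) = 0.9826522357
N(-d2) = 0.5428896794
Rho = -K*T*exp(-rT)*N(-d2) = -27.3000 * 0.2500 * 0.9826522357 * 0.5428896794 = -3.640945


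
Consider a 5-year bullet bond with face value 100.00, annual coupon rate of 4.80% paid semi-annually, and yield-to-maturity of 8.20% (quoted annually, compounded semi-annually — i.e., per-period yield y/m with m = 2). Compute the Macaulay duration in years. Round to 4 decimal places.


Answer: Macaulay duration = 4.4578 years

Derivation:
Coupon per period c = face * coupon_rate / m = 2.400000
Periods per year m = 2; per-period yield y/m = 0.041000
Number of cashflows N = 10
Cashflows (t years, CF_t, discount factor 1/(1+y/m)^(m*t), PV):
  t = 0.5000: CF_t = 2.400000, DF = 0.960615, PV = 2.305476
  t = 1.0000: CF_t = 2.400000, DF = 0.922781, PV = 2.214674
  t = 1.5000: CF_t = 2.400000, DF = 0.886437, PV = 2.127448
  t = 2.0000: CF_t = 2.400000, DF = 0.851524, PV = 2.043658
  t = 2.5000: CF_t = 2.400000, DF = 0.817987, PV = 1.963169
  t = 3.0000: CF_t = 2.400000, DF = 0.785770, PV = 1.885849
  t = 3.5000: CF_t = 2.400000, DF = 0.754823, PV = 1.811574
  t = 4.0000: CF_t = 2.400000, DF = 0.725094, PV = 1.740225
  t = 4.5000: CF_t = 2.400000, DF = 0.696536, PV = 1.671686
  t = 5.0000: CF_t = 102.400000, DF = 0.669103, PV = 68.516104
Price P = sum_t PV_t = 86.279863
Macaulay numerator sum_t t * PV_t:
  t * PV_t at t = 0.5000: 1.152738
  t * PV_t at t = 1.0000: 2.214674
  t * PV_t at t = 1.5000: 3.191173
  t * PV_t at t = 2.0000: 4.087317
  t * PV_t at t = 2.5000: 4.907921
  t * PV_t at t = 3.0000: 5.657546
  t * PV_t at t = 3.5000: 6.340510
  t * PV_t at t = 4.0000: 6.960900
  t * PV_t at t = 4.5000: 7.522586
  t * PV_t at t = 5.0000: 342.580521
Macaulay duration D = (sum_t t * PV_t) / P = 384.615887 / 86.279863 = 4.457771


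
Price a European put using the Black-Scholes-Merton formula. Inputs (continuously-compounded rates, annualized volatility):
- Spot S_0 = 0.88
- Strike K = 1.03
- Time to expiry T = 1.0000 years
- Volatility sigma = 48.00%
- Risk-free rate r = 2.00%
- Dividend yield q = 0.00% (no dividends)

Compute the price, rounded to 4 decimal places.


d1 = (ln(S/K) + (r - q + 0.5*sigma^2) * T) / (sigma * sqrt(T)) = -0.04623370
d2 = d1 - sigma * sqrt(T) = -0.52623370
exp(-rT) = 0.98019867; exp(-qT) = 1.00000000
P = K * exp(-rT) * N(-d2) - S_0 * exp(-qT) * N(-d1)
N(-d1) = 0.51843801; N(-d2) = 0.70063708
P = 1.0300 * 0.98019867 * 0.70063708 - 0.8800 * 1.00000000 * 0.51843801 = 0.2511

Answer: Price = 0.2511


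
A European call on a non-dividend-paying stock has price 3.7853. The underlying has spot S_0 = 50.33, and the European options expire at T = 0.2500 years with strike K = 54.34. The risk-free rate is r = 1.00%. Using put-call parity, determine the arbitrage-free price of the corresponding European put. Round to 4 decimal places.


Answer: Put price = 7.6596

Derivation:
Put-call parity: C - P = S_0 * exp(-qT) - K * exp(-rT).
S_0 * exp(-qT) = 50.3300 * 1.00000000 = 50.33000000
K * exp(-rT) = 54.3400 * 0.99750312 = 54.20431967
P = C - S*exp(-qT) + K*exp(-rT)
P = 3.7853 - 50.33000000 + 54.20431967 = 7.6596


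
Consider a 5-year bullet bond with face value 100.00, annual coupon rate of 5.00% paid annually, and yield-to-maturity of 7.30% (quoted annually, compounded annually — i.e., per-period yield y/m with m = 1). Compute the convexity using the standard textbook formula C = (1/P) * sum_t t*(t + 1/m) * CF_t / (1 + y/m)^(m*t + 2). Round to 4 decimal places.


Coupon per period c = face * coupon_rate / m = 5.000000
Periods per year m = 1; per-period yield y/m = 0.073000
Number of cashflows N = 5
Cashflows (t years, CF_t, discount factor 1/(1+y/m)^(m*t), PV):
  t = 1.0000: CF_t = 5.000000, DF = 0.931966, PV = 4.659832
  t = 2.0000: CF_t = 5.000000, DF = 0.868561, PV = 4.342807
  t = 3.0000: CF_t = 5.000000, DF = 0.809470, PV = 4.047351
  t = 4.0000: CF_t = 5.000000, DF = 0.754399, PV = 3.771995
  t = 5.0000: CF_t = 105.000000, DF = 0.703075, PV = 73.822830
Price P = sum_t PV_t = 90.644815
Convexity numerator sum_t t*(t + 1/m) * CF_t / (1+y/m)^(m*t + 2):
  t = 1.0000: term = 8.094701
  t = 2.0000: term = 22.631970
  t = 3.0000: term = 42.184474
  t = 4.0000: term = 65.524191
  t = 5.0000: term = 1923.589953
Convexity = (1/P) * sum = 2062.025290 / 90.644815 = 22.748409

Answer: Convexity = 22.7484


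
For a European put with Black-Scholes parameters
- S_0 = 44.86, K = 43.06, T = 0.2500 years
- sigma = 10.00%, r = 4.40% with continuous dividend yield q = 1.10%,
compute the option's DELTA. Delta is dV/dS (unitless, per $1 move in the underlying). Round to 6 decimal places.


d1 = 1.0090407431; d2 = 0.9590407431
phi(d1) = 0.2397831888; exp(-qT) = 0.9972537778; exp(-rT) = 0.9890602788
N(-d1) = 0.1564775474
Delta = -exp(-qT) * N(-d1) = -0.9972537778 * 0.1564775474 = -0.156048

Answer: Delta = -0.156048


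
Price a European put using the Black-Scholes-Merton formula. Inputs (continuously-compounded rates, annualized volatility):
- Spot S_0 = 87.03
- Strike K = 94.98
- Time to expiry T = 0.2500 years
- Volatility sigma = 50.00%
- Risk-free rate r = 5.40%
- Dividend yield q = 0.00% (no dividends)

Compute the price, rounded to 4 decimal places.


Answer: Price = 12.7155

Derivation:
d1 = (ln(S/K) + (r - q + 0.5*sigma^2) * T) / (sigma * sqrt(T)) = -0.17065383
d2 = d1 - sigma * sqrt(T) = -0.42065383
exp(-rT) = 0.98659072; exp(-qT) = 1.00000000
P = K * exp(-rT) * N(-d2) - S_0 * exp(-qT) * N(-d1)
N(-d1) = 0.56775201; N(-d2) = 0.66299606
P = 94.9800 * 0.98659072 * 0.66299606 - 87.0300 * 1.00000000 * 0.56775201 = 12.7155


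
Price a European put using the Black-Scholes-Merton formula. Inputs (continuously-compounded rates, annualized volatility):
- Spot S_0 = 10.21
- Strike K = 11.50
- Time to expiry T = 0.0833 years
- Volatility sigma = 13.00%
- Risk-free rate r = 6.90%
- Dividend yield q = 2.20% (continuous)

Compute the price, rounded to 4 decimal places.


Answer: Price = 1.2429

Derivation:
d1 = (ln(S/K) + (r - q + 0.5*sigma^2) * T) / (sigma * sqrt(T)) = -3.04796434
d2 = d1 - sigma * sqrt(T) = -3.08548460
exp(-rT) = 0.99426879; exp(-qT) = 0.99816908
P = K * exp(-rT) * N(-d2) - S_0 * exp(-qT) * N(-d1)
N(-d1) = 0.99884801; N(-d2) = 0.99898390
P = 11.5000 * 0.99426879 * 0.99898390 - 10.2100 * 0.99816908 * 0.99884801 = 1.2429


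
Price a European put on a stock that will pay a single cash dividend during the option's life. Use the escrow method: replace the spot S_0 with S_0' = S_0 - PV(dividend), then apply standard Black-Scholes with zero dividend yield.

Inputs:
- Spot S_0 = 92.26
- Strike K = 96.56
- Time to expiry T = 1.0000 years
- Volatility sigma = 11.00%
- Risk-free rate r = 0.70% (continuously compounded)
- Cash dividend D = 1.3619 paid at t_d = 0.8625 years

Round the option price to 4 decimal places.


PV(D) = D * exp(-r * t_d) = 1.3619 * 0.99398069 = 1.35370230
S_0' = S_0 - PV(D) = 92.2600 - 1.35370230 = 90.90629770
d1 = (ln(S_0'/K) + (r + sigma^2/2)*T) / (sigma*sqrt(T)) = -0.42986633
d2 = d1 - sigma*sqrt(T) = -0.53986633
exp(-rT) = 0.99302444
N(-d1) = 0.66635356; N(-d2) = 0.70535539
P = K * exp(-rT) * N(-d2) - S_0' * N(-d1) = 96.5600 * 0.99302444 * 0.70535539 - 90.90629770 * 0.66635356 = 7.0583

Answer: Price = 7.0583
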